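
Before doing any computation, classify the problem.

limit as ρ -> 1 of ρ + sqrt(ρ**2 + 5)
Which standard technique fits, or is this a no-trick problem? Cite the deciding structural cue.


Diagnosis: no special technique — nothing blocks direct substitution at 1: plug in and finish.


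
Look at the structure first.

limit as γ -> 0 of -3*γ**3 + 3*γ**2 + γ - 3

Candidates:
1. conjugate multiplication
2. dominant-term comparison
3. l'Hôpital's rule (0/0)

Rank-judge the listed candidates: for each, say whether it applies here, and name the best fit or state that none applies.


Best approach: no special technique — the function is continuous at 0; evaluation is itself the limit, no machinery required.
- conjugate multiplication: no divergent radical difference is present for a conjugate pair to cancel.
- dominant-term comparison — leading-power comparison does not apply to this form.
- l'Hôpital's rule (0/0) — substituting the point gives a finite value outright — there is no indeterminate clash to repair.


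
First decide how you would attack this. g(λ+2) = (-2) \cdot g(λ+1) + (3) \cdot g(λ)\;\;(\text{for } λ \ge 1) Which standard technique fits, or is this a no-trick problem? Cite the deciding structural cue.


Verdict: the characteristic-root method — this is the constant-coefficient homogeneous case — the whole solution in λ reduces to a polynomial's roots.


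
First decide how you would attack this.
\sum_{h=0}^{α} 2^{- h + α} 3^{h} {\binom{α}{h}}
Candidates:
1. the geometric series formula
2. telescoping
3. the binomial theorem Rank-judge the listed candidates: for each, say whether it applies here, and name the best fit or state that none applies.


Best approach: the binomial theorem — {\binom{α}{h}} weighting matched powers of 3 and 2 is the expanded form of (3 + 2)^α — fold it back up.
- the geometric series formula — dividing successive terms gives an index-dependent quantity, not a constant.
- telescoping: neither a shifted-difference shape nor integer-spaced poles are present.
- the binomial theorem — applies; the problem has the shape this method handles.


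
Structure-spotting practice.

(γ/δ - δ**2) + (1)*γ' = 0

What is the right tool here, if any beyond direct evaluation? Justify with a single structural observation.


Method: a linear integrating factor — the unknown enters only to the first power against a nonzero forcing term — the integrating-factor template applies directly.


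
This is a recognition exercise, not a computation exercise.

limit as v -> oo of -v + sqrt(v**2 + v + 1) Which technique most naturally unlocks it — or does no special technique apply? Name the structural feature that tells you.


Diagnosis: conjugate multiplication — the ∞ − ∞ radical form is the exact trigger for the conjugate maneuver.


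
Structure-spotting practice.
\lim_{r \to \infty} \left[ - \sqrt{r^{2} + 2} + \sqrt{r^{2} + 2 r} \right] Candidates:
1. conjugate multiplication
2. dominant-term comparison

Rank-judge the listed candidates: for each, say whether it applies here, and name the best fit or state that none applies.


Best approach: conjugate multiplication — this difference gives up after one conjugate multiplication — the radical structure cancels against its conjugate.
- conjugate multiplication — applicable, and directly so.
- dominant-term comparison: no dominant-degree comparison decides it.


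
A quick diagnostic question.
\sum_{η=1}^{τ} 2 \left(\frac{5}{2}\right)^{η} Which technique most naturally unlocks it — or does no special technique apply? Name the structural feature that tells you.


Technique: the geometric series formula — each term is \frac{5}{2} times the previous one, so the geometric-series formula applies directly.


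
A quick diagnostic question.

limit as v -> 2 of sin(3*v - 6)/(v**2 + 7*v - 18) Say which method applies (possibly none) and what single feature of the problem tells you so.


Best approach: l'Hôpital's rule (0/0) — both numerator and denominator vanish at 2: the genuine 0/0 indeterminate that l'Hôpital exists for. Known elementary limits would finish this too — the rule just bypasses the case analysis.


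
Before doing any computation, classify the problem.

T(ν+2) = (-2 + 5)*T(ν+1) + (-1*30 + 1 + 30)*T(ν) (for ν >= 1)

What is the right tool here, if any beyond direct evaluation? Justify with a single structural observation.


Technique: the characteristic-root method — this is the constant-coefficient homogeneous case — the whole solution in ν reduces to a polynomial's roots.


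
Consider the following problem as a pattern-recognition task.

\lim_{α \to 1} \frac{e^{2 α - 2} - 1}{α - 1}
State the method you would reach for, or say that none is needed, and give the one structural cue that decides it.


Method: l'Hôpital's rule (0/0) — both numerator and denominator vanish at 1: the genuine 0/0 indeterminate that l'Hôpital exists for. Known elementary limits would finish this too — the rule just bypasses the case analysis.


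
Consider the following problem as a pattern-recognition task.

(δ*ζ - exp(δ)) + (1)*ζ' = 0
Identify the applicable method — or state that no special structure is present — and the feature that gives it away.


Diagnosis: a linear integrating factor — arrange it as ζ' + δ·ζ = (the forcing term) and the integrating factor does the rest.


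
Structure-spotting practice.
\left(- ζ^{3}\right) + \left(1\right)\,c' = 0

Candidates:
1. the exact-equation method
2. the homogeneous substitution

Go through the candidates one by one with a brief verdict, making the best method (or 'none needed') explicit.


Diagnosis: no special technique — with c absent the equation is not coupled at all: direct integration in ζ.
- the exact-equation method — no dependence on the unknown anywhere: exactness is a label without content here.
- the homogeneous substitution: the slope does not depend on the ratio of the variables alone.


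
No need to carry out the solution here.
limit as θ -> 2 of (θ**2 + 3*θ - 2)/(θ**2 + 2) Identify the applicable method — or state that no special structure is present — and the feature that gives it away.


Technique: no special technique — the expression is continuous at 2 — substitute and evaluate; no indeterminate form appears.


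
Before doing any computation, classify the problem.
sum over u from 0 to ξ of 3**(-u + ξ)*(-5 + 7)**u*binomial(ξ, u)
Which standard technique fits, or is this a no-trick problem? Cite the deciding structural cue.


Method: the binomial theorem — binomial coefficients against complementary powers of (-5 + 7) and 3: recognize the binomial expansion and resum.


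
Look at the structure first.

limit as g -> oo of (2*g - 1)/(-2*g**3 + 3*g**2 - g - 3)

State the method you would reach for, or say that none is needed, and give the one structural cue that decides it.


Method: dominant-term comparison — as g grows, only the highest-degree terms matter — compare leading terms and read the limit off. Differentiating the expression as a single quotient would eventually settle it as well; matching dominant growth settles it immediately.


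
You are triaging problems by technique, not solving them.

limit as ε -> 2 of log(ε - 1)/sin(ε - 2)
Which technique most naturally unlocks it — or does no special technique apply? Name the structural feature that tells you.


Best approach: l'Hôpital's rule (0/0) — numerator and denominator both vanish at 2 — a genuine 0/0 form, which is exactly when l'Hôpital applies. A local series expansion at the point resolves it as well; the rule is the packaged version of that step.


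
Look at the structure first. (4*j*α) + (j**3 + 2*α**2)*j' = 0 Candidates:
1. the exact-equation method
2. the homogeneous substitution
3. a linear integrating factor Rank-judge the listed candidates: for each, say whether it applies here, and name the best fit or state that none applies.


Technique: the exact-equation method — the cross partial derivatives of 4*j*α and j**3 + 2*α**2 agree, so the left side is the total differential of one potential in α and j.
- the exact-equation method — applicable, and directly so.
- the homogeneous substitution: the ratio of the variables does not determine the slope.
- a linear integrating factor — the unknown enters nonlinearly (through a power, a denominator, or a transcendental function), which the linear integrating-factor recipe cannot absorb as-is — any repair would come from a preliminary substitution, not the factor.


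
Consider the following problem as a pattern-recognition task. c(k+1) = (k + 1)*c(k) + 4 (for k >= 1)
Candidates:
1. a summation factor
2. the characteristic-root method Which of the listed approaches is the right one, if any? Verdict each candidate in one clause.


Technique: a summation factor — it is first-order linear but the coefficient k + 1 depends on the index, so multiply through by a summation factor to telescope it.
- a summation factor: applicable, and directly so.
- the characteristic-root method — the coefficients change with the index, which the root method cannot absorb.


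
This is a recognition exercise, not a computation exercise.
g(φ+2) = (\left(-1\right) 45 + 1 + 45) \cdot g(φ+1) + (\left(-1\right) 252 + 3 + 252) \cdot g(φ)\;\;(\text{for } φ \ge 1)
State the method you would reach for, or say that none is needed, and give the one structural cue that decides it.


Best approach: the characteristic-root method — fixed numeric weights on consecutive terms and no forcing term added: the root method in its home territory.


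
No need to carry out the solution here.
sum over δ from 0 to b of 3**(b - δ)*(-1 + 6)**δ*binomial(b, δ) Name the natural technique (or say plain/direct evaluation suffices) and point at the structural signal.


Technique: the binomial theorem — binomial(b, δ) weighting matched powers of (-1 + 6) and 3 is the expanded form of ((-1 + 6) + 3)^b — fold it back up.


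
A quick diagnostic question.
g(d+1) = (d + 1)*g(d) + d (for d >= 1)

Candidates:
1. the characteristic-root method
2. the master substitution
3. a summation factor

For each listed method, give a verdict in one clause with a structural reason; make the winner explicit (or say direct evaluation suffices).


Verdict: a summation factor — normalize by the running product of d + 1: the left side becomes a difference, and differences sum.
- the characteristic-root method — an index-dependent weight blocks the pure exponential ansatz.
- the master substitution: the recursive argument is a shift of the index, not a fixed fraction of it.
- a summation factor — yes, a natural case for it.


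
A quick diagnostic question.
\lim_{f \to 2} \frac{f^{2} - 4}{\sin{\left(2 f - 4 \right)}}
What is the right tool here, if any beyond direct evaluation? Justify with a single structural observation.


Verdict: l'Hôpital's rule (0/0) — substituting 2 gives 0 over 0; differentiate top and bottom once and re-evaluate. Expanding numerator and denominator to first order gives the same value — the rule automates exactly that.


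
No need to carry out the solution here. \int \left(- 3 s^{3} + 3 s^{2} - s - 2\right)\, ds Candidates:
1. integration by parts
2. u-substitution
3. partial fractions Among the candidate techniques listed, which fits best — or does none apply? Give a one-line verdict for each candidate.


Diagnosis: no special technique — the integrand is a sum of constant multiples of powers of s — integrate term by term.
- integration by parts: splitting off a factor buys nothing — the integrand integrates directly without parts.
- u-substitution — any workable substitution here is cosmetic — the integrand is already in directly integrable form.
- partial fractions: there is no rational-function structure to decompose.


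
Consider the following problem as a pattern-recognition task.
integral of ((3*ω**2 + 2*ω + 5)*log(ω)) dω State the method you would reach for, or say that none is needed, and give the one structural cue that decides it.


Technique: integration by parts — the logarithm log(ω) wants to be differentiated, not integrated; parts makes that legal.


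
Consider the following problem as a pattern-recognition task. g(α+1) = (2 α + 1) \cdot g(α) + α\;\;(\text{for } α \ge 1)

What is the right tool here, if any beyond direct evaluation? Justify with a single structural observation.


Verdict: a summation factor — rescale the sequence by the product of the weights 2 α + 1 so far — the recurrence collapses to a plain running sum.


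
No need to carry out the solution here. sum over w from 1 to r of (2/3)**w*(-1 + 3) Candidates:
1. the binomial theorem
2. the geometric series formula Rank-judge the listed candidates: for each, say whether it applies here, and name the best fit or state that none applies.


Method: the geometric series formula — consecutive terms stand in a fixed index-free ratio — the geometric sum formula closes it.
- the binomial theorem — the summand does not match any term pattern of an expanded binomial power.
- the geometric series formula — yes — fits the structure here.


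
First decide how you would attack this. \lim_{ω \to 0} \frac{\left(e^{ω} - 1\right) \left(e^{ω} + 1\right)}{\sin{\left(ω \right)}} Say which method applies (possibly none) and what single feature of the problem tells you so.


Method: l'Hôpital's rule (0/0) — substituting 0 gives 0 over 0; differentiate top and bottom once and re-evaluate. A first-order expansion at the point is an equally standard path; the rule packages it.


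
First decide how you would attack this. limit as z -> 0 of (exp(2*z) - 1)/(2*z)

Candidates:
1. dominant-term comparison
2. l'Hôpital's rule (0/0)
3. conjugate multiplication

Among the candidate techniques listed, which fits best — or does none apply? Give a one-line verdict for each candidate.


Verdict: l'Hôpital's rule (0/0) — numerator and denominator both vanish at 0 — a genuine 0/0 form, which is exactly when l'Hôpital applies. The standard small-argument limits would also carry it; the rule is the systematic route.
- dominant-term comparison — no dominant power emerges to decide the limit by degree comparison.
- l'Hôpital's rule (0/0): applies; the problem has the shape this method handles.
- conjugate multiplication — rationalization has no target — no divergent radical difference appears.


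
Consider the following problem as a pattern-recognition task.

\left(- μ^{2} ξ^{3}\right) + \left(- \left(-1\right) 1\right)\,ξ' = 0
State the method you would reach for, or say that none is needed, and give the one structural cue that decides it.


Verdict: separation of variables — solved for the derivative, the right side factors as μ^{2} times ξ^{3} — all μ-dependence separates from all ξ-dependence.


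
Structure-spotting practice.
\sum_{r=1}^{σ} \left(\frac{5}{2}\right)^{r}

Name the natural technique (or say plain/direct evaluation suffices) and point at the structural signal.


Technique: the geometric series formula — term-over-term division gives \frac{5}{2} every time — index-free ratio, geometric sum formula applies.


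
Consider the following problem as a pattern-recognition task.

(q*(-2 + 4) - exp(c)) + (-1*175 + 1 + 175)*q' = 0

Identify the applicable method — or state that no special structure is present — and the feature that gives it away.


Diagnosis: a linear integrating factor — q enters only linearly with coefficient (-2 + 4); multiply by exp of the integral of (-2 + 4) and the left side becomes one derivative.


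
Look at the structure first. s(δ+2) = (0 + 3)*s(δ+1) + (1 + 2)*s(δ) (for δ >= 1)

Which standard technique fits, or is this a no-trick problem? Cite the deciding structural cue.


Method: the characteristic-root method — the recurrence is linear and homogeneous with constant coefficients, so the ansatz r^δ turns it into a polynomial equation for r.


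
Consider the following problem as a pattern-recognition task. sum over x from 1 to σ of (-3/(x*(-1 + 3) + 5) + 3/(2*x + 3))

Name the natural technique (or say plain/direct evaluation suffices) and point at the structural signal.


Technique: telescoping — the piece each term subtracts is 3/(2*x + 3) advanced by one index, and it reappears with a plus sign leading the following term — the sum collapses to its boundary terms.


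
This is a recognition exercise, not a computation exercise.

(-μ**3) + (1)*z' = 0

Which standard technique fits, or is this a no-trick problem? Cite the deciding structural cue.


Diagnosis: no special technique — solved for the derivative, z never appears on the right — this is a direct integration in μ, not a differential-equations problem at heart.


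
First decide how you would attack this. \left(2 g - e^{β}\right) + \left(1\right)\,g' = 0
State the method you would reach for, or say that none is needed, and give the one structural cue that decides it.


Diagnosis: a linear integrating factor — g enters only linearly with coefficient 2; multiply by exp of the integral of 2 and the left side becomes one derivative.


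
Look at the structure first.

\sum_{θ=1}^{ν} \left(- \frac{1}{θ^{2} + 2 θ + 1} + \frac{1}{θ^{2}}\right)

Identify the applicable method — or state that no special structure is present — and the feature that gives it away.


Diagnosis: telescoping — each term adds \frac{1}{θ^{2}} and subtracts the same expression advanced one index; that subtracted piece cancels against the next term's added copy — only the boundary terms survive.


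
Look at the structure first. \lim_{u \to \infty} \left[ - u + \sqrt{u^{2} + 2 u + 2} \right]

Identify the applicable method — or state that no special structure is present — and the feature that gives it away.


Technique: conjugate multiplication — two divergent pieces with a minus sign between them and a radical in the mix: rationalize \sqrt{u^{2} + 2 u + 2} - u before any limit law applies.


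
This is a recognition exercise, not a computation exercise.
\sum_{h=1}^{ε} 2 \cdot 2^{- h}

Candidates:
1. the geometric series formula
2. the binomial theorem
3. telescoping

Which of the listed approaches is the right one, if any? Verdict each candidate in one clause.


Method: the geometric series formula — consecutive terms stand in a fixed index-free ratio — the geometric sum formula closes it.
- the geometric series formula — a fit — the right tool for this form.
- the binomial theorem — there is no sum-raised-to-a-power identity hiding in these terms.
- telescoping: computed from the summand as displayed, the partial sums build up without the pairwise collapse telescoping exploits.


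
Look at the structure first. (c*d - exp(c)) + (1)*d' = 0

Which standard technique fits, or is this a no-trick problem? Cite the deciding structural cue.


Verdict: a linear integrating factor — the equation is linear in d with coefficient c; multiplying by the integrating factor exp(∫c) makes the left side a perfect derivative.


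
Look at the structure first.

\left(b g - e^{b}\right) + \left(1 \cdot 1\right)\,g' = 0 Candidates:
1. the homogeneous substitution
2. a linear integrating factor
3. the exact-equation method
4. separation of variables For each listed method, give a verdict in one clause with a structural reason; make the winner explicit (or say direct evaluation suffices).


Verdict: a linear integrating factor — first power of g, nonzero forcing: the integrating-factor recipe applies verbatim with p = b.
- the homogeneous substitution — the slope changes under joint rescaling, failing the degree-zero test.
- a linear integrating factor: applies; the problem has the shape this method handles.
- the exact-equation method — the mixed-partials test fails on this split — it is not an exact differential as presented.
- separation of variables — the two dependences do not factor apart.


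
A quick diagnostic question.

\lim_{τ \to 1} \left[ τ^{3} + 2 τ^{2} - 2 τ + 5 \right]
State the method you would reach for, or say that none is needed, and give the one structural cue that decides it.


Method: no special technique — nothing blocks direct substitution at 1: plug in and finish.


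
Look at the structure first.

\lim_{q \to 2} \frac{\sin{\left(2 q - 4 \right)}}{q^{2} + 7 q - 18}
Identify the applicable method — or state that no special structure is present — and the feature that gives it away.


Verdict: l'Hôpital's rule (0/0) — substituting 2 gives 0 over 0; differentiate top and bottom once and re-evaluate. Known elementary limits would finish this too — the rule just bypasses the case analysis.


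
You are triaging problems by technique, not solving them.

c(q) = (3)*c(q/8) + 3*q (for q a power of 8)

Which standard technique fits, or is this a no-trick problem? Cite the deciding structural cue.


Verdict: the master substitution — divide-the-index recursion (q/8 inside the call) straightens out once the index is rewritten as 8^m.


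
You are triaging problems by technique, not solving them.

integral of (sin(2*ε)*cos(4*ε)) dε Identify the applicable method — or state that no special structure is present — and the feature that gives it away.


Best approach: a trigonometric identity — split sin(2*ε)*cos(4*ε) with the angle-addition identities: the resulting sum integrates term by term.


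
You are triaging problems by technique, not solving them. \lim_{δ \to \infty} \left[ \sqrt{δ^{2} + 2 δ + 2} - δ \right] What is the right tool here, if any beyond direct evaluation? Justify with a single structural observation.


Verdict: conjugate multiplication — divergence minus divergence hides a finite answer — expose it by pairing \sqrt{δ^{2} + 2 δ + 2} - δ with its conjugate.


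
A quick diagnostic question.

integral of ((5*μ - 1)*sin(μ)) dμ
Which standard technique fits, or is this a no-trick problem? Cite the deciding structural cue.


Diagnosis: integration by parts — differentiate 5*μ - 1, integrate sin(μ): each pass lowers the polynomial degree, so parts terminates.


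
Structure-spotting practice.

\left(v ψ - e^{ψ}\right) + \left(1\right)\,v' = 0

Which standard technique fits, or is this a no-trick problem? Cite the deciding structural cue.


Diagnosis: a linear integrating factor — the equation is linear in v with coefficient ψ; multiplying by the integrating factor exp(∫ψ) makes the left side a perfect derivative.


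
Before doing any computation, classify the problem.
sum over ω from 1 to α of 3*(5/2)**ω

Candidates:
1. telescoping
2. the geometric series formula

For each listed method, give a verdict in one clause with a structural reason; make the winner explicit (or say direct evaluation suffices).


Verdict: the geometric series formula — the ratio of consecutive terms is the constant 5/2, independent of the index — a geometric sum.
- telescoping: computed from the summand as displayed, the partial sums build up without the pairwise collapse telescoping exploits.
- the geometric series formula: a fit — the right tool for this form.


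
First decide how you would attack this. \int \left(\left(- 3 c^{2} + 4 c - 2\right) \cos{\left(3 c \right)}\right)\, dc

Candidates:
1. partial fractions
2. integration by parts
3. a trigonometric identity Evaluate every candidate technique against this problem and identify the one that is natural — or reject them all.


Diagnosis: integration by parts — - 3 c^{2} + 4 c - 2 dies after finitely many derivatives while \cos{\left(3 c \right)} cycles under integration — the tabular/parts setup.
- partial fractions — the expression is not a ratio of polynomials that decomposes further.
- integration by parts: applies; the problem has the shape this method handles.
- a trigonometric identity — no identity rewrites this into an easier trigonometric form.


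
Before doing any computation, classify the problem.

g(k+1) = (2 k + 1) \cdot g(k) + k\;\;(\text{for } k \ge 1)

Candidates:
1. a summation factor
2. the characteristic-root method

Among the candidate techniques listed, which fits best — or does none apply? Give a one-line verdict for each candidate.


Best approach: a summation factor — with the index-dependent coefficient 2 k + 1, dividing by the cumulative product turns the left side into a pure difference.
- a summation factor — applies; the problem has the shape this method handles.
- the characteristic-root method — the coefficients change with the index, which the root method cannot absorb.


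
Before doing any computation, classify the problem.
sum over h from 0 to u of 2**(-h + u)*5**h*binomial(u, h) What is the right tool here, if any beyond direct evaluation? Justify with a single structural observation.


Diagnosis: the binomial theorem — the summand is term h of a binomial expansion in 5 and 2; the whole sum is a single power.


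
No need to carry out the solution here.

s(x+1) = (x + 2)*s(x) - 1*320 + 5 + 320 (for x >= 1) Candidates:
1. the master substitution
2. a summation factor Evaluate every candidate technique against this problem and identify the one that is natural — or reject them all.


Technique: a summation factor — the coefficient x + 2 drifts with the index, so no fixed root exists; normalizing by the cumulative product telescopes it.
- the master substitution — the recursion steps by a constant offset, so exponential reindexing is pointless.
- a summation factor: a fit — the right tool for this form.


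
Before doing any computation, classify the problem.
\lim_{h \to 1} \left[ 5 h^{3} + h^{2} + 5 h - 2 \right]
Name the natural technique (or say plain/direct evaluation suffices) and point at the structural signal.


Method: no special technique — no zero denominators, no indeterminate clash at 1 — substitute and read off the value.


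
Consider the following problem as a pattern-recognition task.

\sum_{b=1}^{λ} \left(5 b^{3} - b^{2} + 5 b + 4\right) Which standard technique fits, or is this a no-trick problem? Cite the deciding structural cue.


Method: no special technique — with only polynomial terms in b present, the classical sum-of-powers identities are all you need.


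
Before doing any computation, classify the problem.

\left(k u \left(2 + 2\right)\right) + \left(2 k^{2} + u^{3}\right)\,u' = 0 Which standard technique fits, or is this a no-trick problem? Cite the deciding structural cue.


Method: the exact-equation method — equality of cross partials is the green light — assemble the potential function term by term.


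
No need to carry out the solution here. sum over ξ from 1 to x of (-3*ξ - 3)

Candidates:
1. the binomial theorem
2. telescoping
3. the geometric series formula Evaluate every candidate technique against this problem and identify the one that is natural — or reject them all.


Diagnosis: no special technique — constant-multiple powers of ξ with no cancellation partners and no common ratio — use the standard power-sum formulas.
- the binomial theorem — no binomial coefficients pair with matched powers.
- telescoping: computed from the summand as displayed, the partial sums build up without the pairwise collapse telescoping exploits.
- the geometric series formula: the term-to-term ratio drifts with the index — the one thing the geometric formula cannot absorb.


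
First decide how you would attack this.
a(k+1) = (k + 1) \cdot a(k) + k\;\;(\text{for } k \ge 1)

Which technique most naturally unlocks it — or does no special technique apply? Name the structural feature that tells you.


Method: a summation factor — rescale the sequence by the product of the weights k + 1 so far — the recurrence collapses to a plain running sum.


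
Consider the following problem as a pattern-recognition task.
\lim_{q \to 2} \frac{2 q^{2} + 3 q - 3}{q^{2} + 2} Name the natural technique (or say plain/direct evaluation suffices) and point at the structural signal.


Method: no special technique — the expression is continuous at 2 — substitute and evaluate; no indeterminate form appears.


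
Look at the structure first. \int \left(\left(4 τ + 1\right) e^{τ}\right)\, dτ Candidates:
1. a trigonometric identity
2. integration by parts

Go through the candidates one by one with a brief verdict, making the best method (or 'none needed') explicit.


Diagnosis: integration by parts — 4 τ + 1 dies after finitely many derivatives while e^{τ} cycles under integration — the tabular/parts setup.
- a trigonometric identity — there is no trigonometric structure at all — the integrand carries no sine or cosine to rewrite.
- integration by parts — yes — fits the structure here.


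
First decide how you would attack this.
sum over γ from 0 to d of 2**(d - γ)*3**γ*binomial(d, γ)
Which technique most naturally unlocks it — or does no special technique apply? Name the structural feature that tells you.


Diagnosis: the binomial theorem — binomial coefficients against complementary powers of 3 and 2: recognize the binomial expansion and resum.


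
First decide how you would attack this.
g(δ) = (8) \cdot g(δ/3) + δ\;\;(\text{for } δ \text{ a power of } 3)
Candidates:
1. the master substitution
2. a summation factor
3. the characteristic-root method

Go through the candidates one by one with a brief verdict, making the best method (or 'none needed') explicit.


Verdict: the master substitution — the argument contracts 3-fold per step: reindex δ exponentially and solve the linear recurrence in the new index.
- the master substitution: applies; the problem has the shape this method handles.
- a summation factor: the recursion divides its index rather than shifting it — there is no previous-term chain for a summation factor to telescope.
- the characteristic-root method: the recursion divides its index rather than shifting it — outside the constant-shift family the root method covers.


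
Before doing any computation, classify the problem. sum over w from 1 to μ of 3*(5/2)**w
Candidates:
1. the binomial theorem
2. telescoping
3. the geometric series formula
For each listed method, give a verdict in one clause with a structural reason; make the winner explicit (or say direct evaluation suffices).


Verdict: the geometric series formula — term-over-term division gives 5/2 every time — index-free ratio, geometric sum formula applies.
- the binomial theorem — the summand does not match any term pattern of an expanded binomial power.
- telescoping — writing out consecutive terms as given produces no pairwise cancellation.
- the geometric series formula: applies; the problem has the shape this method handles.


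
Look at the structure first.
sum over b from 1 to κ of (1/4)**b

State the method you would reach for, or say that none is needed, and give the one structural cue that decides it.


Diagnosis: the geometric series formula — each term is 1/4 times the previous one, so the geometric-series formula applies directly.


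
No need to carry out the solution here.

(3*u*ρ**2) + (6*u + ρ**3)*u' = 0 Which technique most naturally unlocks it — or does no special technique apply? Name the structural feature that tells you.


Method: the exact-equation method — 3*u*ρ**2 and 6*u + ρ**3 pass the exactness check on the nose, so no integrating factor in ρ or u is needed at all.


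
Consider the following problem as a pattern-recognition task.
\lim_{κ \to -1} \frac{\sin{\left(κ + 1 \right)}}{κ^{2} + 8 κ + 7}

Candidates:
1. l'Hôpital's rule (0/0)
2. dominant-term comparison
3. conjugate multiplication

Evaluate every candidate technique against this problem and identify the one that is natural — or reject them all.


Verdict: l'Hôpital's rule (0/0) — the 0/0 form at -1 is the signature situation for l'Hôpital's rule. The standard small-argument limits would also carry it; the rule is the systematic route.
- l'Hôpital's rule (0/0) — applies; the problem has the shape this method handles.
- dominant-term comparison — no ranking of term growth rates resolves the limit here.
- conjugate multiplication — no difference of divergent radicals appears, so rationalizing has nothing to cancel.


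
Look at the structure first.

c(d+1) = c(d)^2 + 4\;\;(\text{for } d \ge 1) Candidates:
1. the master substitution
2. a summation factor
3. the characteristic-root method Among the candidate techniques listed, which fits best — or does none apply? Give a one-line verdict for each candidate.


Diagnosis: no special technique — the update rule curves (it is not linear in the unknown sequence), so no superposition-based closed form attaches — iterate or study it directly.
- the master substitution: the recursion shifts the index rather than dividing it.
- a summation factor — no summation factor applies — the rule is not linear in the sequence values.
- the characteristic-root method — the recursion is nonlinear in the sequence values, so no linear-modes ansatz applies.


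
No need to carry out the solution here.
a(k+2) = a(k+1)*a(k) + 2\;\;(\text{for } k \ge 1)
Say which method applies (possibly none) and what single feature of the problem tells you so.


Verdict: no special technique — no ansatz, no master substitution, no summation factor survives the nonlinearity here.


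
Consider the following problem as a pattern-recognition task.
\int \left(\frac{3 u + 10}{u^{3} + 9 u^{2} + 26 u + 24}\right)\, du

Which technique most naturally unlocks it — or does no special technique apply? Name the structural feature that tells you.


Best approach: partial fractions — the integrand is a proper rational function and its denominator u^{3} + 9 u^{2} + 26 u + 24 factors into distinct pieces, so it splits into simple fractions.


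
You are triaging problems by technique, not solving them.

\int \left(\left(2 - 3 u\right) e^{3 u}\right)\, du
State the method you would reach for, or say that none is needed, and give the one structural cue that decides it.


Verdict: integration by parts — the integrand splits as 2 - 3 u times e^{3 u} — repeatedly differentiating the polynomial part kills it, which is the parts ladder.


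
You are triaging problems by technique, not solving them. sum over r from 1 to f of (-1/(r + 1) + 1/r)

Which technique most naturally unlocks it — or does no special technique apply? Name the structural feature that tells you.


Best approach: telescoping — write out three consecutive terms and watch the interior cancel: the advanced copy one term subtracts reappears as the very next term's leading piece, pair after pair.


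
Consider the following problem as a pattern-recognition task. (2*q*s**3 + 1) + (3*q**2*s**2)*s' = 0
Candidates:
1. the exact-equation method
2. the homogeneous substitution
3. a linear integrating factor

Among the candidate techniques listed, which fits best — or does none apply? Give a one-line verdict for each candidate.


Method: the exact-equation method — the mixed-partials test passes for 2*q*s**3 + 1 and 3*q**2*s**2, so a potential function exists as presented.
- the exact-equation method: yes — fits the structure here.
- the homogeneous substitution — solved for the derivative, the right side changes under joint scaling of the two variables.
- a linear integrating factor — the unknown enters nonlinearly (through a power, a denominator, or a transcendental function), which the linear integrating-factor recipe cannot absorb as-is — any repair would come from a preliminary substitution, not the factor.


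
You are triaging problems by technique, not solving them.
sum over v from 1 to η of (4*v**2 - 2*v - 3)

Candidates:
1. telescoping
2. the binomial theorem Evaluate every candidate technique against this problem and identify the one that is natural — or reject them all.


Technique: no special technique — no cancellation, no constant ratio, no binomial weights — just polynomial terms summed directly.
- telescoping — the summand is not presented as a shifted difference — a telescoping rewrite may exist, but the displayed structure does not offer one.
- the binomial theorem — no binomial coefficients pair with matched powers.


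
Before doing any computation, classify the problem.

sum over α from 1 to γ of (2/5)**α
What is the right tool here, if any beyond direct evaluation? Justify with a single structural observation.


Technique: the geometric series formula — consecutive terms stand in a fixed index-free ratio — the geometric sum formula closes it.


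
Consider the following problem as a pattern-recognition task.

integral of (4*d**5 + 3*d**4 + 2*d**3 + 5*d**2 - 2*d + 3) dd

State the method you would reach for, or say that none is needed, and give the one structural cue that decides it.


Best approach: no special technique — a term-by-term power-rule job in d; no substitution or rearrangement earns its keep here.


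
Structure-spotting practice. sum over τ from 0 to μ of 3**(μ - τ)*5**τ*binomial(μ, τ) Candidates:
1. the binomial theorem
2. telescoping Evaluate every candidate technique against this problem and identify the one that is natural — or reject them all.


Diagnosis: the binomial theorem — terms weighting binomial(μ, τ) against matched powers of 5 and 3 reassemble into (5 + 3)^μ by the binomial theorem.
- the binomial theorem: a fit — the right tool for this form.
- telescoping — the summand is not presented as a shifted difference — a telescoping rewrite may exist, but the displayed structure does not offer one.


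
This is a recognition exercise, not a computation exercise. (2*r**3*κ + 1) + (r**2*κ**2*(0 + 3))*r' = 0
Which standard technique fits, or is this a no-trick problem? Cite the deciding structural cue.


Technique: the exact-equation method — because the two cross partials coincide, the form is conservative as written — recover its potential in (κ, r).


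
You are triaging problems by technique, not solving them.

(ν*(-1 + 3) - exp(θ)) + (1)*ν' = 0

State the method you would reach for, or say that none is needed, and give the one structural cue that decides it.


Verdict: a linear integrating factor — first power of ν, nonzero forcing: the integrating-factor recipe applies verbatim with p = (-1 + 3).


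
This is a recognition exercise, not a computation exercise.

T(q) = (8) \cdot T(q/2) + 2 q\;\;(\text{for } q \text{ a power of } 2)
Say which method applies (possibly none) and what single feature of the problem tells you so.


Technique: the master substitution — treat m = log base 2 of q as the new clock: one recursion step advances m by one while q scales by 2.


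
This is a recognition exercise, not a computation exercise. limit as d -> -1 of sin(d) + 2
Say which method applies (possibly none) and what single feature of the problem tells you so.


Method: no special technique — no denominator vanishes and nothing blows up at -1: direct substitution is the whole computation.


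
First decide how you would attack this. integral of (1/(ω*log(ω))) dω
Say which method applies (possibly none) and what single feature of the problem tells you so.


Diagnosis: u-substitution — viewed as a product, the integrand is a composition evaluated at log(ω) times (a constant multiple of) that inner expression's derivative, so u = log(ω) makes it elementary.


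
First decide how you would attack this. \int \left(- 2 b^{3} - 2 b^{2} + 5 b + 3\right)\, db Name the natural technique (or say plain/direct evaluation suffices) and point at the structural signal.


Diagnosis: no special technique — every term is a constant multiple of a power of b; term-wise power-rule integration needs no preliminary transformation.


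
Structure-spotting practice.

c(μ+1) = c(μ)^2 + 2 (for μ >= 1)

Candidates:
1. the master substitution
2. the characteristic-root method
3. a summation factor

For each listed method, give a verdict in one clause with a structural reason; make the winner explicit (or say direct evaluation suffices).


Diagnosis: no special technique — the sequence value feeds back through itself nonlinearly — linear superposition fails, and every superposition-based closed form fails with it.
- the master substitution: this is shift-type recursion, outside the divide-and-conquer template.
- the characteristic-root method: the recursion is nonlinear in the sequence values, so no linear-modes ansatz applies.
- a summation factor — no summation factor applies — the rule is not linear in the sequence values.
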